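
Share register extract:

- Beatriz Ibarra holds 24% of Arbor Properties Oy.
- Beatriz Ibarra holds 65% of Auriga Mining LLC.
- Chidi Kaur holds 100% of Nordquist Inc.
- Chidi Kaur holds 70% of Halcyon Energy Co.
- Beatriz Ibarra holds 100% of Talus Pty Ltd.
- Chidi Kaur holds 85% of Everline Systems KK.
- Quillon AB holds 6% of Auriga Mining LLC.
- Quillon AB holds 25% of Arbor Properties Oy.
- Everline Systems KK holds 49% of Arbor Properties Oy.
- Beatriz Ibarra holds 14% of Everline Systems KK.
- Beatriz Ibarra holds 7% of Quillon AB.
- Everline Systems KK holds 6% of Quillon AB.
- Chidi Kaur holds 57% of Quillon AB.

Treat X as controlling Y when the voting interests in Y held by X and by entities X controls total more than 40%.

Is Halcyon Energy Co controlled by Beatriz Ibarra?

No

Beatriz holds 100% of Talus, so Beatriz controls Talus.
Beatriz holds 65% of Auriga, so Beatriz controls Auriga.
Neither Beatriz nor any entity Beatriz controls holds any voting interest in Halcyon.
So Beatriz does not control Halcyon.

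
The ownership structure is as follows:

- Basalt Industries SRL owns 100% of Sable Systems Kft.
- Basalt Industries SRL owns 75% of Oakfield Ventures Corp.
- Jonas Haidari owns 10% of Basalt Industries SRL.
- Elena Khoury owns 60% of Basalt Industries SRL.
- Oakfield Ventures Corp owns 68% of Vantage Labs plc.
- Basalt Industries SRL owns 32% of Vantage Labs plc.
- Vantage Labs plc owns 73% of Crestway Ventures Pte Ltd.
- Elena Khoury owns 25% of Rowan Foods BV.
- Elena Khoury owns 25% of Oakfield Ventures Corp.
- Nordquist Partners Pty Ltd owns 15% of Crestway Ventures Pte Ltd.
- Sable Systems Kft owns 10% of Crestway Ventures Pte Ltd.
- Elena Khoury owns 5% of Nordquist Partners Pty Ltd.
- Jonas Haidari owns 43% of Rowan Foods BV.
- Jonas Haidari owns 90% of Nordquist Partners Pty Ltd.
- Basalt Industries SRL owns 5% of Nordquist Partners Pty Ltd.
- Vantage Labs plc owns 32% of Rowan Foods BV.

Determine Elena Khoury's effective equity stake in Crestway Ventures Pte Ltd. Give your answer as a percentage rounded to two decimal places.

55.96%

Elena reaches Crestway along 6 paths.
Via Basalt → Nordquist: 60% × 5% × 15% = 0.45%.
Via Nordquist: 5% × 15% = 0.75%.
Via Basalt → Sable: 60% × 100% × 10% = 6%.
Via Basalt → Vantage: 60% × 32% × 73% = 14.016%.
Via Oakfield → Vantage: 25% × 68% × 73% = 12.41%.
Via Basalt → Oakfield → Vantage: 60% × 75% × 68% × 73% = 22.338%.
Total: 0.45% + 0.75% + 6% + 14.016% + 12.41% + 22.338% = 55.964%.
Rounded: 55.96%.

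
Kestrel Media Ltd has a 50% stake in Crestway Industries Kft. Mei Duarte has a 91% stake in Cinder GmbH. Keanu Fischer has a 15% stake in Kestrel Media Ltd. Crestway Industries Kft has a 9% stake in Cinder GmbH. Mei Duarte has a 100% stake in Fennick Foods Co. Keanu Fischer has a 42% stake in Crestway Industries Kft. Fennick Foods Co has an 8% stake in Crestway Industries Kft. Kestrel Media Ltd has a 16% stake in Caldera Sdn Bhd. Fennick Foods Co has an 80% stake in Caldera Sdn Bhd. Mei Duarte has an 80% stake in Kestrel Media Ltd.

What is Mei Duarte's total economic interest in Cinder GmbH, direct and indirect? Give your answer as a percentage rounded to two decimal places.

95.32%

Mei reaches Cinder along 3 paths.
Direct stake: 91% = 91%.
Via Fennick → Crestway: 100% × 8% × 9% = 0.72%.
Via Kestrel → Crestway: 80% × 50% × 9% = 3.6%.
Total: 91% + 0.72% + 3.6% = 95.32%.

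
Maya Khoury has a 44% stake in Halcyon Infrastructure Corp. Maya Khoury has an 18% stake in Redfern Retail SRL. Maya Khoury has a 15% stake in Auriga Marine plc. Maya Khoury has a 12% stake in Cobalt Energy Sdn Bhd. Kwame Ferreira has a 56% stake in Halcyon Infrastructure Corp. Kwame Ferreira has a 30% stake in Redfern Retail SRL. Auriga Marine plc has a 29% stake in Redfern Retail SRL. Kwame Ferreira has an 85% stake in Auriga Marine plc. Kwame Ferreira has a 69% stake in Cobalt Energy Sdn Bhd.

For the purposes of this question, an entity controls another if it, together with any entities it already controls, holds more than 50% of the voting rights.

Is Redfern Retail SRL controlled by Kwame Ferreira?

Kwame holds 85% of Auriga, so Kwame controls Auriga.
Auriga and Kwame together hold 29% + 30% = 59% of Redfern, so Kwame controls Redfern.

Yes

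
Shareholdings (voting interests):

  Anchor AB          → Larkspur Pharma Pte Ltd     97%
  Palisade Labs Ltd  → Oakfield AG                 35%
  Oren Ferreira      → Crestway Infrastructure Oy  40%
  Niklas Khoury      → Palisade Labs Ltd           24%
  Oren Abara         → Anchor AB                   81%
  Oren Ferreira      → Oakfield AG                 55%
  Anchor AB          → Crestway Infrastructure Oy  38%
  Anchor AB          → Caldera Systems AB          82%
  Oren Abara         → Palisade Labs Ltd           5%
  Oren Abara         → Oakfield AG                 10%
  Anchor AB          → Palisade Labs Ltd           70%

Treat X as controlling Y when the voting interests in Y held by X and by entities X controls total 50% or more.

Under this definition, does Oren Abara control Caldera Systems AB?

Yes

Oren Abara holds 81% of Anchor, so Oren Abara controls Anchor.
Anchor holds 82% of Caldera, so Oren Abara controls Caldera.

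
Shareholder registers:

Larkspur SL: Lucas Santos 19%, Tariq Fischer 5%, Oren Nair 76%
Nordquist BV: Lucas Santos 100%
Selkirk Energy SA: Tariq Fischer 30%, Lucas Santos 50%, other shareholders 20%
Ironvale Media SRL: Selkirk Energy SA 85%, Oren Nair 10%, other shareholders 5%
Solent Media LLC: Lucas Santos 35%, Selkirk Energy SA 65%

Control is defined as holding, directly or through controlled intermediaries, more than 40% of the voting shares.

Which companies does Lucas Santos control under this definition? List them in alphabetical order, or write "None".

Lucas holds 100% of Nordquist, so Lucas controls Nordquist.
Lucas holds 50% of Selkirk, so Lucas controls Selkirk.
Selkirk holds 85% of Ironvale, so Lucas controls Ironvale.
Lucas and Selkirk together hold 35% + 65% = 100% of Solent, so Lucas controls Solent.
No other company's threshold is met.

Ironvale Media SRL, Nordquist BV, Selkirk Energy SA, Solent Media LLC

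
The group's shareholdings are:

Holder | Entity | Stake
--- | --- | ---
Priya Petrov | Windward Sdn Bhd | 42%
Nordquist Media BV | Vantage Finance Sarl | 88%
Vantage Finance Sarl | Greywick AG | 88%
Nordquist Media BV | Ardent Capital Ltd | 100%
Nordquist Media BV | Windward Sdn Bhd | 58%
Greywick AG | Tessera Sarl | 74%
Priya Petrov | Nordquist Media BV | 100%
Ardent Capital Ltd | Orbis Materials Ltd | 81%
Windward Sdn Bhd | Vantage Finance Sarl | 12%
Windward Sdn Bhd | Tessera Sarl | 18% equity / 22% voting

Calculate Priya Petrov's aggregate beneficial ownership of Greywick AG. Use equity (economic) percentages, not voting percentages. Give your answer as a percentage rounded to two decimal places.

88.00%

Priya reaches Greywick along 3 paths.
Via Nordquist → Vantage: 100% × 88% × 88% = 77.44%.
Via Windward → Vantage: 42% × 12% × 88% = 4.4352%.
Via Nordquist → Windward → Vantage: 100% × 58% × 12% × 88% = 6.1248%.
Total: 77.44% + 4.4352% + 6.1248% = 88%.
Rounded: 88.00%.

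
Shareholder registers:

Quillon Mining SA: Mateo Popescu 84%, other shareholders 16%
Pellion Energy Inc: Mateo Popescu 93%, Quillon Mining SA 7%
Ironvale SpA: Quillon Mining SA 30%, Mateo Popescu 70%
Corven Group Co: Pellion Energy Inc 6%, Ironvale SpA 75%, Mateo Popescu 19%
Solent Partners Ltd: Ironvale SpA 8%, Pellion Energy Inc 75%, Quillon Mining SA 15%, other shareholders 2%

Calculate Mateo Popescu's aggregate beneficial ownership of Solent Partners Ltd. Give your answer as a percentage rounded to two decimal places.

Mateo reaches Solent along 5 paths.
Via Quillon → Ironvale: 84% × 30% × 8% = 2.016%.
Via Ironvale: 70% × 8% = 5.6%.
Via Pellion: 93% × 75% = 69.75%.
Via Quillon → Pellion: 84% × 7% × 75% = 4.41%.
Via Quillon: 84% × 15% = 12.6%.
Total: 2.016% + 5.6% + 69.75% + 4.41% + 12.6% = 94.376%.
Rounded: 94.38%.

94.38%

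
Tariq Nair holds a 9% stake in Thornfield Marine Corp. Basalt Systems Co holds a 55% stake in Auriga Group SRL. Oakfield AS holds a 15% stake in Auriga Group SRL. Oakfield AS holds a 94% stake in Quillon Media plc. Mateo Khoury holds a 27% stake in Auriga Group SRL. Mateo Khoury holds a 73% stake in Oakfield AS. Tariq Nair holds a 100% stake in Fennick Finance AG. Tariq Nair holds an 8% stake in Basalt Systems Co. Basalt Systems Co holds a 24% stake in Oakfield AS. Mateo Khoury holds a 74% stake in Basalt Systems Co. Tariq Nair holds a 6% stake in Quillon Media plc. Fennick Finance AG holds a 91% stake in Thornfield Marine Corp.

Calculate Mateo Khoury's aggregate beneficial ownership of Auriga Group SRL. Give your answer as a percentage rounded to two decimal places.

Mateo reaches Auriga along 4 paths.
Direct stake: 27% = 27%.
Via Basalt: 74% × 55% = 40.7%.
Via Basalt → Oakfield: 74% × 24% × 15% = 2.664%.
Via Oakfield: 73% × 15% = 10.95%.
Total: 27% + 40.7% + 2.664% + 10.95% = 81.314%.
Rounded: 81.31%.

81.31%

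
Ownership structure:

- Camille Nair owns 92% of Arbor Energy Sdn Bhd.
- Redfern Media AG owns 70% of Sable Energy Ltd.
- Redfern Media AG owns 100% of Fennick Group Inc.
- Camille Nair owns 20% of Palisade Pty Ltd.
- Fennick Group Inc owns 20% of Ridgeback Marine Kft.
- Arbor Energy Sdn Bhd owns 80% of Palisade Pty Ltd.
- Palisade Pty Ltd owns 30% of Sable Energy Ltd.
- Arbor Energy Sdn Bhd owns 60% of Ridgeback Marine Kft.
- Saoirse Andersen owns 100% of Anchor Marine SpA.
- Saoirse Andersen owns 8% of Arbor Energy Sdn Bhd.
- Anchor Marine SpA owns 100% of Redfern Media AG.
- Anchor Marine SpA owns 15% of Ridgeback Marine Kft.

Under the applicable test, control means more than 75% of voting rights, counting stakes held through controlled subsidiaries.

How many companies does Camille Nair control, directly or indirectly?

2

Camille holds 92% of Arbor, so Camille controls Arbor.
Camille and Arbor together hold 20% + 80% = 100% of Palisade, so Camille controls Palisade.
No other company's threshold is met.
Camille controls 2 companies.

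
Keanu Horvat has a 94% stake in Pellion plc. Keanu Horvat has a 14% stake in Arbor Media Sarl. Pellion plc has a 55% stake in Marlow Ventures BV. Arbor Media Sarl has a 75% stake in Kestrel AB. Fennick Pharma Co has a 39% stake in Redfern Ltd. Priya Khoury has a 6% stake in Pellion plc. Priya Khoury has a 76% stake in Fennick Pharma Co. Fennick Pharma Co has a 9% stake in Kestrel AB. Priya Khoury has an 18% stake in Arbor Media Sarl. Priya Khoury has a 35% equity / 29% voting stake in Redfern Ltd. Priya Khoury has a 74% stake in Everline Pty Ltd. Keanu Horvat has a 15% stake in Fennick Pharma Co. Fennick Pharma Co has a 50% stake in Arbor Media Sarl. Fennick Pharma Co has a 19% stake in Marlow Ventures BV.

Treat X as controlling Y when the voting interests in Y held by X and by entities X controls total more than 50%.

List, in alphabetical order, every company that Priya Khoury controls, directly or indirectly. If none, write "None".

Priya holds 76% of Fennick, so Priya controls Fennick.
Priya and Fennick together hold 29% + 39% = 68% of Redfern, so Priya controls Redfern.
Priya and Fennick together hold 18% + 50% = 68% of Arbor, so Priya controls Arbor.
Priya holds 74% of Everline, so Priya controls Everline.
Fennick and Arbor together hold 9% + 75% = 84% of Kestrel, so Priya controls Kestrel.
No other company's threshold is met.

Arbor Media Sarl, Everline Pty Ltd, Fennick Pharma Co, Kestrel AB, Redfern Ltd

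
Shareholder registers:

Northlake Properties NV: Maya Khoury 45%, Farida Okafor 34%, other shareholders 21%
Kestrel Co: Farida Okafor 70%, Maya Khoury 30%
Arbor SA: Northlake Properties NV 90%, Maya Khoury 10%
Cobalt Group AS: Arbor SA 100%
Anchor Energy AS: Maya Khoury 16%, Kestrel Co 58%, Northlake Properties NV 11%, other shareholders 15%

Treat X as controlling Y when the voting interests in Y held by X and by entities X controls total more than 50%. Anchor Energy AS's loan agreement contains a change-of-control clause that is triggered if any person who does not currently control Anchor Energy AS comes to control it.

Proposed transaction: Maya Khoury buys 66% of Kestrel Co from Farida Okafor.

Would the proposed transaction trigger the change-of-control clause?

The purchase adds only to Maya's holdings (Farida's stake shrinks), so Maya is the only person who could newly come to control Anchor.
Maya's largest direct stake is 45% in Northlake, which does not meet the threshold, so Maya controls no company.
In Anchor, Maya's side holds only 16%, not > 50%.
So before the transaction, Maya does not control Anchor.
After the purchase, Maya's direct stake in Kestrel rises to 30% + 66% = 96%, and Farida's stake falls to 4%.
Maya holds 96% of Kestrel, so Maya controls Kestrel.
Maya and Kestrel together hold 16% + 58% = 74% of Anchor, so Maya controls Anchor.
Maya did not control Anchor before and does after, so the clause is triggered.

Yes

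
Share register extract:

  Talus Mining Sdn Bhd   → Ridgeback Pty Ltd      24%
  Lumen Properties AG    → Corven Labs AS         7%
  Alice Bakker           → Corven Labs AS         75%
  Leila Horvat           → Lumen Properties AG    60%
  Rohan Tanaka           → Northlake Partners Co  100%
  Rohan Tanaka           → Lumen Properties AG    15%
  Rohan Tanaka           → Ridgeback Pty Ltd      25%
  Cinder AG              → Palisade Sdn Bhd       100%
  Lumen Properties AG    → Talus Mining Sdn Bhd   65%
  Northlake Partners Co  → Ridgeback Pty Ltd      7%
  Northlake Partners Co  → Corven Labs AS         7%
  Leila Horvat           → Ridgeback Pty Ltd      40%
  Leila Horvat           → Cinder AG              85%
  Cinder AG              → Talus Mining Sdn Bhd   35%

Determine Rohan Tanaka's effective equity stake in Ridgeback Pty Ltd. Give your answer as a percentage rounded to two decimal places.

Rohan reaches Ridgeback along 3 paths.
Via Northlake: 100% × 7% = 7%.
Direct stake: 25% = 25%.
Via Lumen → Talus: 15% × 65% × 24% = 2.34%.
Total: 7% + 25% + 2.34% = 34.34%.

34.34%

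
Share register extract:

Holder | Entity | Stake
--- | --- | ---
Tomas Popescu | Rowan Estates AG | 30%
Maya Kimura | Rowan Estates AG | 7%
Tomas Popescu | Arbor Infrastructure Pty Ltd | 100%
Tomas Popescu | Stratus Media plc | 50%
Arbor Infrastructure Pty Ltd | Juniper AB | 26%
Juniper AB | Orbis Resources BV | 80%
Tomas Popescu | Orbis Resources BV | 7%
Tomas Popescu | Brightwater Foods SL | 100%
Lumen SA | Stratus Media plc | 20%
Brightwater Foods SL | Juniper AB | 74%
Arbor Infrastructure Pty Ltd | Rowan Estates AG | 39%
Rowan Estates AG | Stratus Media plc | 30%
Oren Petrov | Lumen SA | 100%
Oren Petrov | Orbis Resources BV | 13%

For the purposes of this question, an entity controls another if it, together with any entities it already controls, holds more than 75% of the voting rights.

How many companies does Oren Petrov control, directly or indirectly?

Oren holds 100% of Lumen, so Oren controls Lumen.
No other company's threshold is met.
Oren controls 1 company.

1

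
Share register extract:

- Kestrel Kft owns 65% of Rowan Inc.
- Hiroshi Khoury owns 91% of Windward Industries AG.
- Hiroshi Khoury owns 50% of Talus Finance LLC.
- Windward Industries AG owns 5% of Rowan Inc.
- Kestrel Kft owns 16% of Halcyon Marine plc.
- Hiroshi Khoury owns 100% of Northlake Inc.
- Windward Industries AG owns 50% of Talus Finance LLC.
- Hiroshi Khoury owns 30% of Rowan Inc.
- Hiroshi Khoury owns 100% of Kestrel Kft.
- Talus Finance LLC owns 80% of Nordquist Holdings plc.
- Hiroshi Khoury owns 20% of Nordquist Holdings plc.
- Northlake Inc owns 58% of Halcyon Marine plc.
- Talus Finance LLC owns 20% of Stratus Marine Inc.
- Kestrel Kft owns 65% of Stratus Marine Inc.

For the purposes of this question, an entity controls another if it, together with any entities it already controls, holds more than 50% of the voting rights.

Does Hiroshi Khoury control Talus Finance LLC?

Hiroshi holds 91% of Windward, so Hiroshi controls Windward.
Hiroshi and Windward together hold 50% + 50% = 100% of Talus, so Hiroshi controls Talus.

Yes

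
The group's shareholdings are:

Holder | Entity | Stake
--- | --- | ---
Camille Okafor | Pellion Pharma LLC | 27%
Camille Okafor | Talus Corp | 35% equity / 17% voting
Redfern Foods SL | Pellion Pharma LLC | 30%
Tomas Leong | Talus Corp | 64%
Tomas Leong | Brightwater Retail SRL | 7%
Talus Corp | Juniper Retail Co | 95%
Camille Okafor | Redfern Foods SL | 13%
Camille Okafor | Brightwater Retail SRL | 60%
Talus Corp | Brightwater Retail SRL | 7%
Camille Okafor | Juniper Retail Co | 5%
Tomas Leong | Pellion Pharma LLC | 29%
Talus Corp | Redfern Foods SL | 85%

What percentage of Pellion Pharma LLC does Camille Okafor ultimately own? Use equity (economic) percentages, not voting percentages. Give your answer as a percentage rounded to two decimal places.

39.83%

Camille reaches Pellion along 3 paths.
Via Redfern: 13% × 30% = 3.9%.
Via Talus → Redfern: 35% × 85% × 30% = 8.925%.
Direct stake: 27% = 27%.
Total: 3.9% + 8.925% + 27% = 39.825%.
Rounded: 39.83%.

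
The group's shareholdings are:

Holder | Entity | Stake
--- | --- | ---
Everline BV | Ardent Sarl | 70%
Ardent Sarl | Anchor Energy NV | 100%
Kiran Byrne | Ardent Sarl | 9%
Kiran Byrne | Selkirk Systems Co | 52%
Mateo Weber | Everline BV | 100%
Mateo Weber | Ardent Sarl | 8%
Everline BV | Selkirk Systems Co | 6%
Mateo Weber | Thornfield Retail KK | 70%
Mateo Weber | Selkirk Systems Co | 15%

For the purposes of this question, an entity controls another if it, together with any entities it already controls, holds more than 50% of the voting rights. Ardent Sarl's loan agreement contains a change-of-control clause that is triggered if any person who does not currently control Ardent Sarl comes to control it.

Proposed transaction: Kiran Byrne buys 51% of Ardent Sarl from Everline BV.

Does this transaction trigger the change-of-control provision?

The purchase adds only to Kiran's holdings (Everline's stake shrinks), so Kiran is the only person who could newly come to control Ardent.
Kiran holds 52% of Selkirk, so Kiran controls Selkirk.
In Ardent, Kiran's side holds only 9%, not > 50%.
So before the transaction, Kiran does not control Ardent.
After the purchase, Kiran's direct stake in Ardent rises to 9% + 51% = 60%, and Everline's stake falls to 19%.
Kiran holds 60% of Ardent, so Kiran controls Ardent.
Kiran did not control Ardent before and does after, so the clause is triggered.

Yes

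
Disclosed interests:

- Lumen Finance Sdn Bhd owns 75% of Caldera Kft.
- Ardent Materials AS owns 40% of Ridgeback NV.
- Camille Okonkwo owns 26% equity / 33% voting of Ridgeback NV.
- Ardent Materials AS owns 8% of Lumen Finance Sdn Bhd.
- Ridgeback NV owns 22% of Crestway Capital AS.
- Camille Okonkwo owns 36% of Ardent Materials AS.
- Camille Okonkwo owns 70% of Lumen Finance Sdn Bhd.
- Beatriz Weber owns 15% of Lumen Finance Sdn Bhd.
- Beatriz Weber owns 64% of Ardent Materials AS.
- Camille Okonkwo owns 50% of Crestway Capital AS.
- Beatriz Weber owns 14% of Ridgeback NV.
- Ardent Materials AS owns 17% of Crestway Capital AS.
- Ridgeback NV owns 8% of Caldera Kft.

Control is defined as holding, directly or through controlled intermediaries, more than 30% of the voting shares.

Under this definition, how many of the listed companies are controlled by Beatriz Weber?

3

Beatriz holds 64% of Ardent, so Beatriz controls Ardent.
Beatriz and Ardent together hold 14% + 40% = 54% of Ridgeback, so Beatriz controls Ridgeback.
Ridgeback and Ardent together hold 22% + 17% = 39% of Crestway, so Beatriz controls Crestway.
No other company's threshold is met.
Beatriz controls 3 companies.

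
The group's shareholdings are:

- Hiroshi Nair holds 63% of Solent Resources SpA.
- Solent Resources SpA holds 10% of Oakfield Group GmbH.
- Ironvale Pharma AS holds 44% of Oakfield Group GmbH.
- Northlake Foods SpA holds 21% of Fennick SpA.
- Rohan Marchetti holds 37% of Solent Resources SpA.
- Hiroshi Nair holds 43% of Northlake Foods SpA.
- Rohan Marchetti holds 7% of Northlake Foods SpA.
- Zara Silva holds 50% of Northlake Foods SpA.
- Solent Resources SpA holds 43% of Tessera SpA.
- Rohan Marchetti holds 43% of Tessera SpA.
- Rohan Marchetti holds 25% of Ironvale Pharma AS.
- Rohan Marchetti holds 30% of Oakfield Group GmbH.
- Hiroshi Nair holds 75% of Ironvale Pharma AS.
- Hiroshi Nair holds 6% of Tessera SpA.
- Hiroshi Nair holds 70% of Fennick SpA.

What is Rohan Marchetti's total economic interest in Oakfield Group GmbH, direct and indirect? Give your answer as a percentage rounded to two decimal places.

44.70%

Rohan reaches Oakfield along 3 paths.
Via Ironvale: 25% × 44% = 11%.
Via Solent: 37% × 10% = 3.7%.
Direct stake: 30% = 30%.
Total: 11% + 3.7% + 30% = 44.7%.
Rounded: 44.70%.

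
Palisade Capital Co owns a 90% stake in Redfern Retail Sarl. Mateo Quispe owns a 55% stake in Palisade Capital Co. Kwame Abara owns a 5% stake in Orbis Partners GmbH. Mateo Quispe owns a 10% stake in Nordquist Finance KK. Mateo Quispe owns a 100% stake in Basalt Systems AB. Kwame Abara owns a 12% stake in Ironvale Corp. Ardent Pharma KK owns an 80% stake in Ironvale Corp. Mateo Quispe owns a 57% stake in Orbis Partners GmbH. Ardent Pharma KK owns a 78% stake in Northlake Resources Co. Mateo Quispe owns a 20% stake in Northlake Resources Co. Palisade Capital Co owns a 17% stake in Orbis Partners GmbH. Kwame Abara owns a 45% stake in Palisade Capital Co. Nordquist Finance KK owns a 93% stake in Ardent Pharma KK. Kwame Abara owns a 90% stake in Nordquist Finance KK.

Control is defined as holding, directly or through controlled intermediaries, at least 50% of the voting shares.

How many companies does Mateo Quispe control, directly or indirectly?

Mateo holds 55% of Palisade, so Mateo controls Palisade.
Mateo holds 100% of Basalt, so Mateo controls Basalt.
Mateo and Palisade together hold 57% + 17% = 74% of Orbis, so Mateo controls Orbis.
Palisade holds 90% of Redfern, so Mateo controls Redfern.
No other company's threshold is met.
Mateo controls 4 companies.

4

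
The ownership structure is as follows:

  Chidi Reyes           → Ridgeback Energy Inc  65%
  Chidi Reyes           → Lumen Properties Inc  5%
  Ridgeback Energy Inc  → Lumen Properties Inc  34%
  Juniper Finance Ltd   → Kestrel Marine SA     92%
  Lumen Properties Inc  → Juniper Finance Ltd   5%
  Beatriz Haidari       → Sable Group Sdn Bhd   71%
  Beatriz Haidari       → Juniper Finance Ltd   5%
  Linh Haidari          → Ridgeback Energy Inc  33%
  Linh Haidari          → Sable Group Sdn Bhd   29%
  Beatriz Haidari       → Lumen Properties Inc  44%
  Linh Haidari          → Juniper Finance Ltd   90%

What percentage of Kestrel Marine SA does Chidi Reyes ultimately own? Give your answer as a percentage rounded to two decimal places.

Chidi reaches Kestrel along 2 paths.
Via Ridgeback → Lumen → Juniper: 65% × 34% × 5% × 92% = 1.0166%.
Via Lumen → Juniper: 5% × 5% × 92% = 0.23%.
Total: 1.0166% + 0.23% = 1.2466%.
Rounded: 1.25%.

1.25%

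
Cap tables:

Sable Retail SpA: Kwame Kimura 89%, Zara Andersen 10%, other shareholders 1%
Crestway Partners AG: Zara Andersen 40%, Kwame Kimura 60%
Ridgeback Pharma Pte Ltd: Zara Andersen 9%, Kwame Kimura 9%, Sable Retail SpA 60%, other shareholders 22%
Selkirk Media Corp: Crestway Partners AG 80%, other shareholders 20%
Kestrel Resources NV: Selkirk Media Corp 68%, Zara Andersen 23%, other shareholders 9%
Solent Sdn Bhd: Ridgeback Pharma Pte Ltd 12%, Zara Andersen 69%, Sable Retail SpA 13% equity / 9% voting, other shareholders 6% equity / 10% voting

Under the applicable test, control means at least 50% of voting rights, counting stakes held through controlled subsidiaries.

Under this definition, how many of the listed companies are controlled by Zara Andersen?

Zara holds 69% of Solent, so Zara controls Solent.
No other company's threshold is met.
Zara controls 1 company.

1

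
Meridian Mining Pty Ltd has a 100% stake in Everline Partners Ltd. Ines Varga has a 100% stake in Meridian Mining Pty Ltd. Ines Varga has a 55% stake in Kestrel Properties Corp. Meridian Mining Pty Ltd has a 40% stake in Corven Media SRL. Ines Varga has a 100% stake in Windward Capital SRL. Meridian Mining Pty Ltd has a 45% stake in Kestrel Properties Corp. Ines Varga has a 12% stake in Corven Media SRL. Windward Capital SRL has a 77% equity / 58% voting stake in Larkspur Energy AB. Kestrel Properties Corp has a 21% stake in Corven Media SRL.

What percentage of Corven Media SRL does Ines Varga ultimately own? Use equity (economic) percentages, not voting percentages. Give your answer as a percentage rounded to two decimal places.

73.00%

Ines reaches Corven along 4 paths.
Via Meridian → Kestrel: 100% × 45% × 21% = 9.45%.
Via Kestrel: 55% × 21% = 11.55%.
Via Meridian: 100% × 40% = 40%.
Direct stake: 12% = 12%.
Total: 9.45% + 11.55% + 40% + 12% = 73%.
Rounded: 73.00%.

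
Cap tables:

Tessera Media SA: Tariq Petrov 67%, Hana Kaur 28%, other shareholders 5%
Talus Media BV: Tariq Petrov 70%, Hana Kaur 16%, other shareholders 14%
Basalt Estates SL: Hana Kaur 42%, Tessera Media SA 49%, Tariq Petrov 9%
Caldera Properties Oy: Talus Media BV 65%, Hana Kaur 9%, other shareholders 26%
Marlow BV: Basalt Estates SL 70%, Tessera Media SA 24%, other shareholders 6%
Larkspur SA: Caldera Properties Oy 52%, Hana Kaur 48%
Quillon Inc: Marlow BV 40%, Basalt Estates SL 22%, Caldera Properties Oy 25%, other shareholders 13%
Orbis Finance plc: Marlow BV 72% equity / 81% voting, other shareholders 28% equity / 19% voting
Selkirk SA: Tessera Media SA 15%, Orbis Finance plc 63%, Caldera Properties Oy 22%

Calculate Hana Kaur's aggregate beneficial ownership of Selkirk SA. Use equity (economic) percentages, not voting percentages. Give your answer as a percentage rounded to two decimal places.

29.21%

Hana reaches Selkirk along 6 paths.
Via Tessera: 28% × 15% = 4.2%.
Via Basalt → Marlow → Orbis: 42% × 70% × 72% × 63% = 13.33584%.
Via Tessera → Basalt → Marlow → Orbis: 28% × 49% × 70% × 72% × 63% = 4.3563744%.
Via Tessera → Marlow → Orbis: 28% × 24% × 72% × 63% = 3.048192%.
Via Talus → Caldera: 16% × 65% × 22% = 2.288%.
Via Caldera: 9% × 22% = 1.98%.
Total: 4.2% + 13.33584% + 4.3563744% + 3.048192% + 2.288% + 1.98% = 29.2084064%.
Rounded: 29.21%.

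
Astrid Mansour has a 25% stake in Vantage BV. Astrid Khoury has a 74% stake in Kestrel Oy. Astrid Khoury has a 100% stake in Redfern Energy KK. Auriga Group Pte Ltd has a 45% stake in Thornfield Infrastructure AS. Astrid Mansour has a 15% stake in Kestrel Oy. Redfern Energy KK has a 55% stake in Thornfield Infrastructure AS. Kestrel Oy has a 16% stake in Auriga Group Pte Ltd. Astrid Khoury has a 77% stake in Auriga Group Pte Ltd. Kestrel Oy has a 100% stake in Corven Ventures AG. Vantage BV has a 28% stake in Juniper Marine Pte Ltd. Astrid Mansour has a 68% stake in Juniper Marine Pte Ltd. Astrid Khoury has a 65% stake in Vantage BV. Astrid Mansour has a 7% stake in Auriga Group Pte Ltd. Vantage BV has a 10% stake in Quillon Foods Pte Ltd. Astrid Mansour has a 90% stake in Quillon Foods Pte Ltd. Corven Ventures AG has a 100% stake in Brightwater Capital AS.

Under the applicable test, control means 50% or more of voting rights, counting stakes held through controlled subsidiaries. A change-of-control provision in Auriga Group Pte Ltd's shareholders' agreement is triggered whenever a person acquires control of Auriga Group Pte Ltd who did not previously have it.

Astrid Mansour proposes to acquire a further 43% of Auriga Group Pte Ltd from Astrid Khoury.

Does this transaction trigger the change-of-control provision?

The purchase adds only to Astrid Mansour's holdings (Astrid Khoury's stake shrinks), so Astrid Mansour is the only person who could newly come to control Auriga.
Astrid Mansour holds 68% of Juniper, so Astrid Mansour controls Juniper.
Astrid Mansour holds 90% of Quillon, so Astrid Mansour controls Quillon.
In Auriga, Astrid Mansour's side holds only 7%, not ≥ 50%.
So before the transaction, Astrid Mansour does not control Auriga.
After the purchase, Astrid Mansour's direct stake in Auriga rises to 7% + 43% = 50%, and Astrid Khoury's stake falls to 34%.
Astrid Mansour holds 50% of Auriga, so Astrid Mansour controls Auriga.
Astrid Mansour did not control Auriga before and does after, so the clause is triggered.

Yes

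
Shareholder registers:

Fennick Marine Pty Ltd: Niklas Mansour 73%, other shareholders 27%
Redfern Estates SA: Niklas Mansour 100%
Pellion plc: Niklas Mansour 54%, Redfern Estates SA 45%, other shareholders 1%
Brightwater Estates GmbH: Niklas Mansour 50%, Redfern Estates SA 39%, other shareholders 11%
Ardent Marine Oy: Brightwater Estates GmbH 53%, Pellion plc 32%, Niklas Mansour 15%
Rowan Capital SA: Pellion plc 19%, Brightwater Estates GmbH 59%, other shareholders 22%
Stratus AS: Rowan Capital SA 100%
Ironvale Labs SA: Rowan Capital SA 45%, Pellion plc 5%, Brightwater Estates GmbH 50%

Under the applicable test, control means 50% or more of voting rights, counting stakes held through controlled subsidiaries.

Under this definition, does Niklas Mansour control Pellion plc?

Niklas holds 100% of Redfern, so Niklas controls Redfern.
Niklas and Redfern together hold 54% + 45% = 99% of Pellion, so Niklas controls Pellion.

Yes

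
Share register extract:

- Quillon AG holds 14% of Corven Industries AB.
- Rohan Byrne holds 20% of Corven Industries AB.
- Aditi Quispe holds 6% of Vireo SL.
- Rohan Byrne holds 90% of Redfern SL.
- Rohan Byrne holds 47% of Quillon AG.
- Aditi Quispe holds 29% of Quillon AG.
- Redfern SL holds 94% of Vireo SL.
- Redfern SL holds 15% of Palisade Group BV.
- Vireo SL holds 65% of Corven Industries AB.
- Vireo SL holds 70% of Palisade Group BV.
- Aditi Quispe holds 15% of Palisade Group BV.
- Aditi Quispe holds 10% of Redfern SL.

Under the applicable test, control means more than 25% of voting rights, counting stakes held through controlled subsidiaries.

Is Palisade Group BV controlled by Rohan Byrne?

Yes

Rohan holds 90% of Redfern, so Rohan controls Redfern.
Redfern holds 94% of Vireo, so Rohan controls Vireo.
Vireo and Redfern together hold 70% + 15% = 85% of Palisade, so Rohan controls Palisade.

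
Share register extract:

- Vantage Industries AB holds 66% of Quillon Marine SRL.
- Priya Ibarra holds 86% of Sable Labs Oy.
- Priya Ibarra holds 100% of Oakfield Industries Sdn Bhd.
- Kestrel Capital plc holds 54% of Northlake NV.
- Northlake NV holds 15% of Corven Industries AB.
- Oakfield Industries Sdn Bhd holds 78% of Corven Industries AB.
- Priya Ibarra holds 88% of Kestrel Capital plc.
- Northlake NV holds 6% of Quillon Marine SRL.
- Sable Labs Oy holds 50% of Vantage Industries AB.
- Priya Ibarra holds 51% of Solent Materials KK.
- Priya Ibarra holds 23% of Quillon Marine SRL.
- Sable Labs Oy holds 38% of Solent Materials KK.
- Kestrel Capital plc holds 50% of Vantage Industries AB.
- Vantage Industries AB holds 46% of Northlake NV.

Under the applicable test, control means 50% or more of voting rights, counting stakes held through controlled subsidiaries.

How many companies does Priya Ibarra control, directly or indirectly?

8

Priya holds 86% of Sable, so Priya controls Sable.
Priya holds 88% of Kestrel, so Priya controls Kestrel.
Sable and Kestrel together hold 50% + 50% = 100% of Vantage, so Priya controls Vantage.
Priya and Sable together hold 51% + 38% = 89% of Solent, so Priya controls Solent.
Vantage and Kestrel together hold 46% + 54% = 100% of Northlake, so Priya controls Northlake.
Priya holds 100% of Oakfield, so Priya controls Oakfield.
Priya and Vantage and Northlake together hold 23% + 66% + 6% = 95% of Quillon, so Priya controls Quillon.
Oakfield and Northlake together hold 78% + 15% = 93% of Corven, so Priya controls Corven.
Priya controls 8 companies.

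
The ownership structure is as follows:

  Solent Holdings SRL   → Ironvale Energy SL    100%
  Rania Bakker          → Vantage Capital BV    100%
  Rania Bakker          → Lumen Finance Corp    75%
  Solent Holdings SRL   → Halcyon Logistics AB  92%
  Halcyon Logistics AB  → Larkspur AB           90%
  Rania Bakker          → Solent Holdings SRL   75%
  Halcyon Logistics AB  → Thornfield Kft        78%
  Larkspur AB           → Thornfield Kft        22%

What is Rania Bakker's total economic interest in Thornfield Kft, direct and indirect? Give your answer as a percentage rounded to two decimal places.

67.48%

Rania reaches Thornfield along 2 paths.
Via Solent → Halcyon: 75% × 92% × 78% = 53.82%.
Via Solent → Halcyon → Larkspur: 75% × 92% × 90% × 22% = 13.662%.
Total: 53.82% + 13.662% = 67.482%.
Rounded: 67.48%.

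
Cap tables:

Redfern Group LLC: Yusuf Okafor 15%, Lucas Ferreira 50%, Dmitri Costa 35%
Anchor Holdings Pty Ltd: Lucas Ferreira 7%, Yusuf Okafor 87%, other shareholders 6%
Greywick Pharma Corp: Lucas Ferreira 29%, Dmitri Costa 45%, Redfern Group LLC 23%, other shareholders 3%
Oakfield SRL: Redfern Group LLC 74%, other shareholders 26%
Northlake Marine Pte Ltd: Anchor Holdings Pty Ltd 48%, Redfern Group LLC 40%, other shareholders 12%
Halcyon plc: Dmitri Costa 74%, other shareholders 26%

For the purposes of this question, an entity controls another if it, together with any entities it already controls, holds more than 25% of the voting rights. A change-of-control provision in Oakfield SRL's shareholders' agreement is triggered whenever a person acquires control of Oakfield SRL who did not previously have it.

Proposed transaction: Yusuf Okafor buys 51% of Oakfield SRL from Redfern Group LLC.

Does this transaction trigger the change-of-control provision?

The purchase adds only to Yusuf's holdings (Redfern's stake shrinks), so Yusuf is the only person who could newly come to control Oakfield.
Yusuf holds 87% of Anchor, so Yusuf controls Anchor.
Anchor holds 48% of Northlake, so Yusuf controls Northlake.
Neither Yusuf nor any entity Yusuf controls holds any voting interest in Oakfield.
So before the transaction, Yusuf does not control Oakfield.
After the purchase, Yusuf holds 51% of Oakfield directly, and Redfern's stake falls to 23%.
Yusuf holds 51% of Oakfield, so Yusuf controls Oakfield.
Yusuf did not control Oakfield before and does after, so the clause is triggered.

Yes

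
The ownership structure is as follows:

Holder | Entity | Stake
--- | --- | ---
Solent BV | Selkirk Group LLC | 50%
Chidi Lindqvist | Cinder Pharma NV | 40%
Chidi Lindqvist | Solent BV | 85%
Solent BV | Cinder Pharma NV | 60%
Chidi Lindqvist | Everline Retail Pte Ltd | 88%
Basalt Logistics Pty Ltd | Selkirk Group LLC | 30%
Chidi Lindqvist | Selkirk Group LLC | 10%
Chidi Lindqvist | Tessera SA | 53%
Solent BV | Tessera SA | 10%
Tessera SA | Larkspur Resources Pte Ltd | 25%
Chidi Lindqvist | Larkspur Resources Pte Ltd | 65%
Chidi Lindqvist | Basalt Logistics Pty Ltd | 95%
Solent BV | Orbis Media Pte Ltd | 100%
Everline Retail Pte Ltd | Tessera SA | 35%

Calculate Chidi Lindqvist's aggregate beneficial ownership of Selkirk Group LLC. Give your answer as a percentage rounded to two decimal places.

81.00%

Chidi reaches Selkirk along 3 paths.
Via Solent: 85% × 50% = 42.5%.
Direct stake: 10% = 10%.
Via Basalt: 95% × 30% = 28.5%.
Total: 42.5% + 10% + 28.5% = 81%.
Rounded: 81.00%.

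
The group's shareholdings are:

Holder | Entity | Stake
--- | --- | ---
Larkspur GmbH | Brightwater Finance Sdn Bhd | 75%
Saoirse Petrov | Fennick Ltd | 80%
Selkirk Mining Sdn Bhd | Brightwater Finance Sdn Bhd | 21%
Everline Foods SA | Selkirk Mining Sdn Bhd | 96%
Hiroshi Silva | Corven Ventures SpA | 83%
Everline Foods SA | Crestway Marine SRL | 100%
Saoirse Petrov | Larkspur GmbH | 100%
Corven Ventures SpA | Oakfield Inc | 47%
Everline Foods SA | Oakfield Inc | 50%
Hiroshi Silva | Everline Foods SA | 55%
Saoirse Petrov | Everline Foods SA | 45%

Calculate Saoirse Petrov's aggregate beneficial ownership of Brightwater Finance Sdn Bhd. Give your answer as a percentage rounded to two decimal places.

Saoirse reaches Brightwater along 2 paths.
Via Larkspur: 100% × 75% = 75%.
Via Everline → Selkirk: 45% × 96% × 21% = 9.072%.
Total: 75% + 9.072% = 84.072%.
Rounded: 84.07%.

84.07%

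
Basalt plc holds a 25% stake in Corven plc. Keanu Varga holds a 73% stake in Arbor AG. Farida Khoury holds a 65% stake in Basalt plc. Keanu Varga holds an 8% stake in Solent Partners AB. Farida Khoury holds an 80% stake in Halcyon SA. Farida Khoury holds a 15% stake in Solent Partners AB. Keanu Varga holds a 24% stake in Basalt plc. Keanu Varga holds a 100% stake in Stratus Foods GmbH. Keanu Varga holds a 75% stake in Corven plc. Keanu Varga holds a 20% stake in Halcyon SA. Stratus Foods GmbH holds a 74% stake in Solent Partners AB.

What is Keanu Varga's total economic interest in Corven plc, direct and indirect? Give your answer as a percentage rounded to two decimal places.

Keanu reaches Corven along 2 paths.
Via Basalt: 24% × 25% = 6%.
Direct stake: 75% = 75%.
Total: 6% + 75% = 81%.
Rounded: 81.00%.

81.00%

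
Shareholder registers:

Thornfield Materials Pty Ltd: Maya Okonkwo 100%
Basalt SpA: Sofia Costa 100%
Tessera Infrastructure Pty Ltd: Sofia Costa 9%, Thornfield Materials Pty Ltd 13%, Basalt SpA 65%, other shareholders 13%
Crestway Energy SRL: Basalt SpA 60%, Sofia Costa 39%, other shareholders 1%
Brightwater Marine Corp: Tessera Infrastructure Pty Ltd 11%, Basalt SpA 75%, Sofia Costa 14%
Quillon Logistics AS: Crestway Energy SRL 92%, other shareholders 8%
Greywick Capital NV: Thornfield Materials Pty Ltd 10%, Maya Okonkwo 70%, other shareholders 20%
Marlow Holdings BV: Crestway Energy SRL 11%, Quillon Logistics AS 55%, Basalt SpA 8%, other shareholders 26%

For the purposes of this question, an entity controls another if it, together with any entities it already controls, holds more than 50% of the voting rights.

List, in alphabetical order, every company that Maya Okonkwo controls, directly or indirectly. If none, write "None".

Greywick Capital NV, Thornfield Materials Pty Ltd

Maya holds 100% of Thornfield, so Maya controls Thornfield.
Thornfield and Maya together hold 10% + 70% = 80% of Greywick, so Maya controls Greywick.
No other company's threshold is met.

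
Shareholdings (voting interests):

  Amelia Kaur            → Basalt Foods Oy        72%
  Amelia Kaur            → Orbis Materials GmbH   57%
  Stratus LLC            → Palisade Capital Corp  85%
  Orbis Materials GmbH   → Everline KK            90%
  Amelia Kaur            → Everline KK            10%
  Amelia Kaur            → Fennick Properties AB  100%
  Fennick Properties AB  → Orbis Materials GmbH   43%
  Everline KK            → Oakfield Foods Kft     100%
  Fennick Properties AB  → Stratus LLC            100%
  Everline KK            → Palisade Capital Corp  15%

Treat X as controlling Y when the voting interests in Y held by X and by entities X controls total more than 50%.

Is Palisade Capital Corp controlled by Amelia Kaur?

Yes

Amelia holds 100% of Fennick, so Amelia controls Fennick.
Fennick holds 100% of Stratus, so Amelia controls Stratus.
Amelia and Fennick together hold 57% + 43% = 100% of Orbis, so Amelia controls Orbis.
Orbis and Amelia together hold 90% + 10% = 100% of Everline, so Amelia controls Everline.
Stratus and Everline together hold 85% + 15% = 100% of Palisade, so Amelia controls Palisade.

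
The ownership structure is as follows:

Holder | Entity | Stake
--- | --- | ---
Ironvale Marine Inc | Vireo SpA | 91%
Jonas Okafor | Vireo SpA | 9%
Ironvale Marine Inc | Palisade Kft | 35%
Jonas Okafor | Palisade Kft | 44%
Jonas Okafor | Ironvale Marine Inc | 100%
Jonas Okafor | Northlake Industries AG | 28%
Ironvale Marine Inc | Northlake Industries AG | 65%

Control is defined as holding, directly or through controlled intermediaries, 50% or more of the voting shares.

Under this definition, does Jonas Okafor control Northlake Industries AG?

Jonas holds 100% of Ironvale, so Jonas controls Ironvale.
Jonas and Ironvale together hold 28% + 65% = 93% of Northlake, so Jonas controls Northlake.

Yes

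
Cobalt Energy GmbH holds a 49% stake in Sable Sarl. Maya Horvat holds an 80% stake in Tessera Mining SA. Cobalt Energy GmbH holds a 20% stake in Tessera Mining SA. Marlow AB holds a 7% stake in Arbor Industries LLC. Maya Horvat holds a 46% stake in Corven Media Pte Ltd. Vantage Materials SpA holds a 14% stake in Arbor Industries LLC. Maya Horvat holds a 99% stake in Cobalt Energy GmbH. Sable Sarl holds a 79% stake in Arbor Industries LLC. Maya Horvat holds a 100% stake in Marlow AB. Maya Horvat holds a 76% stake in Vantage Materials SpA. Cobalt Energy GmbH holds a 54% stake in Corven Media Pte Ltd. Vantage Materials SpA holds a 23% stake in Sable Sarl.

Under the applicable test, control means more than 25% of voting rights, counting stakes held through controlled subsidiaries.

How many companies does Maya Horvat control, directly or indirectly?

7

Maya holds 76% of Vantage, so Maya controls Vantage.
Maya holds 99% of Cobalt, so Maya controls Cobalt.
Maya holds 100% of Marlow, so Maya controls Marlow.
Vantage and Cobalt together hold 23% + 49% = 72% of Sable, so Maya controls Sable.
Maya and Cobalt together hold 80% + 20% = 100% of Tessera, so Maya controls Tessera.
Vantage and Sable and Marlow together hold 14% + 79% + 7% = 100% of Arbor, so Maya controls Arbor.
Cobalt and Maya together hold 54% + 46% = 100% of Corven, so Maya controls Corven.
Maya controls 7 companies.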